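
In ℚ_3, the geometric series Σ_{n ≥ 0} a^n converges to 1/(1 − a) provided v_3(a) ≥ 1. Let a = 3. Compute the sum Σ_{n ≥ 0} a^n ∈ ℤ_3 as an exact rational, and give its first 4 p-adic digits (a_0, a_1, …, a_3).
Σ a^n = 1/(1 − a) = -1/2;  first 4 digits = (1, 1, 1, 1)

v_3(a) = 1 ≥ 1, so the series converges in ℤ_3 to 1/(1 − a) = 1/(1 − 3) = -1/2. Expand this rational in ℤ_3: compute digits iteratively via d_i = x_i mod 3, x_{i+1} = (x_i − d_i)/3. The first 4 digits are (1, 1, 1, 1).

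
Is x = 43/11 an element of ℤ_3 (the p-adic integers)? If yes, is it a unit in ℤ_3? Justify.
x ∈ ℤ_3^× (unit); v_3(x) = 0

ℤ_3 = {x ∈ ℚ_3 : v_3(x) ≥ 0} and ℤ_3^× = {x ∈ ℤ_3 : v_3(x) = 0}. Here v_3(43/11) = v_3(num) − v_3(den) = 0; compare against these criteria.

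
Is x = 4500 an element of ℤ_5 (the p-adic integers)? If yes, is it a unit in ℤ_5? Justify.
x ∈ ℤ_5 but not a unit; v_5(x) = 3 > 0

ℤ_5 = {x ∈ ℚ_5 : v_5(x) ≥ 0} and ℤ_5^× = {x ∈ ℤ_5 : v_5(x) = 0}. Here v_5(4500) = v_5(num) − v_5(den) = 3; compare against these criteria.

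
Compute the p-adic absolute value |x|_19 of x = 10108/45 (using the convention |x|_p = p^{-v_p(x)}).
|10108/45|_19 = 1/361

Step 1 — compute v_19(x) by factoring powers of 19 out of the numerator and denominator: v_19(10108/45) = 2. Step 2 — apply |x|_p = p^{-v_p(x)} = 19^{-2} = 1/361.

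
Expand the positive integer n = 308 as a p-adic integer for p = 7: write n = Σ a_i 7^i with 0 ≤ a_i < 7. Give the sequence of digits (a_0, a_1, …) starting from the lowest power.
(a_0, a_1, …) = (0, 2, 6)

Repeated division by 7 gives the digits low-to-high: 308 = 2·7^1 + 6·7^2. Digit sequence: (0, 2, 6).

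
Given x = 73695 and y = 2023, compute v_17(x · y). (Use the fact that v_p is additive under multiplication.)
v_17(149084985) = 5

v_p(x) = 3 (factor: 73695 = 17^3 · 15); v_p(y) = 2 (factor: 2023 = 17^2 · 7). Additivity: v_p(xy) = v_p(x) + v_p(y) = 3 + 2 = 5. (Direct check: xy = 149084985 = 17^5 · (105).)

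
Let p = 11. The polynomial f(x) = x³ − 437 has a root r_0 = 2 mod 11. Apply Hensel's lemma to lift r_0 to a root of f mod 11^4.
r_3 = 13499 (mod 14641)

Hensel: r_{i+1} = r_i − f(r_i)/f′(r_i) mod 11^{i+2}, where f′(x) = 3x². Iterate:
  r_0 = 2 (mod 11)
  r_1 = 68 (mod 121)
  r_2 = 189 (mod 1331)
  r_3 = 13499 (mod 14641)
Final: r = 13499 with f(r) ≡ 0 mod 11^4.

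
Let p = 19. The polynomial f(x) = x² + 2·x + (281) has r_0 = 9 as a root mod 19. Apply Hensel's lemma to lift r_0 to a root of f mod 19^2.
r_1 = 351 (mod 361)

Hensel: r_{i+1} = r_i − f(r_i)·(f′(r_i))^{-1} mod 19^{i+2}, f′(x) = 2x + 2. Iterate:
  r_0 = 9 (mod 19)
  r_1 = 351 (mod 361)
Final: r = 351 satisfies f(r) ≡ 0 mod 19^2.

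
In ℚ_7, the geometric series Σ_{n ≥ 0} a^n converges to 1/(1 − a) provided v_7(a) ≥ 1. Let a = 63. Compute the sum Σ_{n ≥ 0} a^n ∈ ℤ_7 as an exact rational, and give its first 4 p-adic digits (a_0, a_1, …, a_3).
Σ a^n = 1/(1 − a) = -1/62;  first 4 digits = (1, 2, 5, 5)

v_7(a) = 1 ≥ 1, so the series converges in ℤ_7 to 1/(1 − a) = 1/(1 − 63) = -1/62. Expand this rational in ℤ_7: compute digits iteratively via d_i = x_i mod 7, x_{i+1} = (x_i − d_i)/7. The first 4 digits are (1, 2, 5, 5).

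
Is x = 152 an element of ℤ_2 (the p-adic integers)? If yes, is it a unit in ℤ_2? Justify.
x ∈ ℤ_2 but not a unit; v_2(x) = 3 > 0

ℤ_2 = {x ∈ ℚ_2 : v_2(x) ≥ 0} and ℤ_2^× = {x ∈ ℤ_2 : v_2(x) = 0}. Here v_2(152) = v_2(num) − v_2(den) = 3; compare against these criteria.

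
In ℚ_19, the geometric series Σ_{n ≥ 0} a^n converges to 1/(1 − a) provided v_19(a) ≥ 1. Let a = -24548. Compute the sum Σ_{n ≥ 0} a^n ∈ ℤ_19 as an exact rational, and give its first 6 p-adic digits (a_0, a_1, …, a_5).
Σ a^n = 1/(1 − a) = 1/24549;  first 6 digits = (1, 0, 8, 15, 6, 15)

v_19(a) = 2 ≥ 1, so the series converges in ℤ_19 to 1/(1 − a) = 1/(1 − (-24548)) = 1/24549. Expand this rational in ℤ_19: compute digits iteratively via d_i = x_i mod 19, x_{i+1} = (x_i − d_i)/19. The first 6 digits are (1, 0, 8, 15, 6, 15).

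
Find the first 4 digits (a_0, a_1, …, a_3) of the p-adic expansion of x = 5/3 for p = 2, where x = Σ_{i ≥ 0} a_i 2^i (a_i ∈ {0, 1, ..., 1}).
(a_0, …, a_3) = (1, 1, 1, 0)

v_2(5/3) = 0 (numerator and denominator both coprime to 2), so x ∈ ℤ_2^×. Compute digits iteratively via a_i = x_i mod 2, x_{i+1} = (x_i − a_i)/2, with x_0 = x:
  x_0 = 5/3;  a_0 = 1;  x_1 = (x_0 − 1)/2 = 1/3
  x_1 = 1/3;  a_1 = 1;  x_2 = (x_1 − 1)/2 = -1/3
  x_2 = -1/3;  a_2 = 1;  x_3 = (x_2 − 1)/2 = -2/3
  x_3 = -2/3;  a_3 = 0;  x_4 = (x_3 − 0)/2 = -1/3
Digits: (1, 1, 1, 0).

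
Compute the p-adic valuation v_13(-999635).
v_13(-999635) = 4

v_13(n) is the largest exponent k such that 13^k divides n. Factor out: -999635 = -13^4 · 35. (Sign doesn't affect v_p.) So v_13(-999635) = 4.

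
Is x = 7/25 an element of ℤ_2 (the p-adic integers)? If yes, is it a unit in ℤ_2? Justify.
x ∈ ℤ_2^× (unit); v_2(x) = 0

ℤ_2 = {x ∈ ℚ_2 : v_2(x) ≥ 0} and ℤ_2^× = {x ∈ ℤ_2 : v_2(x) = 0}. Here v_2(7/25) = v_2(num) − v_2(den) = 0; compare against these criteria.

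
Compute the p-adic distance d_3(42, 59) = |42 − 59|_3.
d_3(42, 59) = 1

Step 1 — x − y = 42 − 59 = -17. Step 2 — v_3(-17) = 0 (factor: -17 = −(3^0 · 17); the sign does not affect v_p). Step 3 — |x − y|_3 = 3^{0} = 1.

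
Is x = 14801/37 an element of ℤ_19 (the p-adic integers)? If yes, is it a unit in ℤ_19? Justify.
x ∈ ℤ_19 but not a unit; v_19(x) = 2 > 0

ℤ_19 = {x ∈ ℚ_19 : v_19(x) ≥ 0} and ℤ_19^× = {x ∈ ℤ_19 : v_19(x) = 0}. Here v_19(14801/37) = v_19(num) − v_19(den) = 2; compare against these criteria.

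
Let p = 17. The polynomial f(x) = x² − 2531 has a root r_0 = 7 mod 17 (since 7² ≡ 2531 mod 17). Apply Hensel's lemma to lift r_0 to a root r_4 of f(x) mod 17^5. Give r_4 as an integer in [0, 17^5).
r_4 = 535082 (mod 1419857)

Hensel's recurrence: r_{i+1} = r_i − f(r_i)·(f′(r_i))^{-1} mod 17^{i+2}, with f′(x) = 2x. Iterate:
  r_0 = 7 (mod 17)
  r_1 = 143 (mod 289)
  r_2 = 4478 (mod 4913)
  r_3 = 33956 (mod 83521)
  r_4 = 535082 (mod 1419857)
Final: r_4 = 535082, and one checks f(r_4) ≡ 0 mod 17^5.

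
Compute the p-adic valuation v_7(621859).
v_7(621859) = 5

v_7(n) is the largest exponent k such that 7^k divides n. Factor out: 621859 = 7^5 · 37. (Sign doesn't affect v_p.) So v_7(621859) = 5.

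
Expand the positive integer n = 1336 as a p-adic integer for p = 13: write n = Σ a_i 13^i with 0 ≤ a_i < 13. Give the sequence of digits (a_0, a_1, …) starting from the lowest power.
(a_0, a_1, …) = (10, 11, 7)

Repeated division by 13 gives the digits low-to-high: 1336 = 10 + 11·13^1 + 7·13^2. Digit sequence: (10, 11, 7).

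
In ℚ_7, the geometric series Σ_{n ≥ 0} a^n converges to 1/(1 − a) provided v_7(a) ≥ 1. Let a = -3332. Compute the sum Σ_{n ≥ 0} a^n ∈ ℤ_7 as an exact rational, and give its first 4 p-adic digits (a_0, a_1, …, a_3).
Σ a^n = 1/(1 − a) = 1/3333;  first 4 digits = (1, 0, 2, 4)

v_7(a) = 2 ≥ 1, so the series converges in ℤ_7 to 1/(1 − a) = 1/(1 − (-3332)) = 1/3333. Expand this rational in ℤ_7: compute digits iteratively via d_i = x_i mod 7, x_{i+1} = (x_i − d_i)/7. The first 4 digits are (1, 0, 2, 4).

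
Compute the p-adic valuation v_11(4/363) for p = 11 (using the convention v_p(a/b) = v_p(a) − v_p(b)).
v_11(4/363) = -2

Factor powers of 11 from the numerator and denominator of the reduced fraction: 4 = 11^0 · 4 and 363 = 11^2 · 3. Apply v_p(a/b) = v_p(a) − v_p(b): v_11(4/363) = 0 − 2 = -2.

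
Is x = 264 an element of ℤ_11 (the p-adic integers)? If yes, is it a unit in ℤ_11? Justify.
x ∈ ℤ_11 but not a unit; v_11(x) = 1 > 0

ℤ_11 = {x ∈ ℚ_11 : v_11(x) ≥ 0} and ℤ_11^× = {x ∈ ℤ_11 : v_11(x) = 0}. Here v_11(264) = v_11(num) − v_11(den) = 1; compare against these criteria.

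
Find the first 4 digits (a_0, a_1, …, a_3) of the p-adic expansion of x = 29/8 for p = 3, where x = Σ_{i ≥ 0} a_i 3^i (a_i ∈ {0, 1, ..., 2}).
(a_0, …, a_3) = (1, 2, 0, 1)

v_3(29/8) = 0 (numerator and denominator both coprime to 3), so x ∈ ℤ_3^×. Compute digits iteratively via a_i = x_i mod 3, x_{i+1} = (x_i − a_i)/3, with x_0 = x:
  x_0 = 29/8;  a_0 = 1;  x_1 = (x_0 − 1)/3 = 7/8
  x_1 = 7/8;  a_1 = 2;  x_2 = (x_1 − 2)/3 = -3/8
  x_2 = -3/8;  a_2 = 0;  x_3 = (x_2 − 0)/3 = -1/8
  x_3 = -1/8;  a_3 = 1;  x_4 = (x_3 − 1)/3 = -3/8
Digits: (1, 2, 0, 1).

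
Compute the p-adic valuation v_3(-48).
v_3(-48) = 1

v_3(n) is the largest exponent k such that 3^k divides n. Factor out: -48 = -3^1 · 16. (Sign doesn't affect v_p.) So v_3(-48) = 1.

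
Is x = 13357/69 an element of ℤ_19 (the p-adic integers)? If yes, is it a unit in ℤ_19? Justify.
x ∈ ℤ_19 but not a unit; v_19(x) = 2 > 0

ℤ_19 = {x ∈ ℚ_19 : v_19(x) ≥ 0} and ℤ_19^× = {x ∈ ℤ_19 : v_19(x) = 0}. Here v_19(13357/69) = v_19(num) − v_19(den) = 2; compare against these criteria.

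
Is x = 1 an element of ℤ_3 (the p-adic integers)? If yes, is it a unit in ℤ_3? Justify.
x ∈ ℤ_3^× (unit); v_3(x) = 0

ℤ_3 = {x ∈ ℚ_3 : v_3(x) ≥ 0} and ℤ_3^× = {x ∈ ℤ_3 : v_3(x) = 0}. Here v_3(1) = v_3(num) − v_3(den) = 0; compare against these criteria.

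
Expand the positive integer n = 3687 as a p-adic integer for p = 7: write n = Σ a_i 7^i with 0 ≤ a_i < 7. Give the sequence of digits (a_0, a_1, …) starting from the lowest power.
(a_0, a_1, …) = (5, 1, 5, 3, 1)

Repeated division by 7 gives the digits low-to-high: 3687 = 5 + 1·7^1 + 5·7^2 + 3·7^3 + 1·7^4. Digit sequence: (5, 1, 5, 3, 1).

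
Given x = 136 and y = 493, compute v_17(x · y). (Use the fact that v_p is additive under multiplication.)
v_17(67048) = 2

v_p(x) = 1 (factor: 136 = 17^1 · 8); v_p(y) = 1 (factor: 493 = 17^1 · 29). Additivity: v_p(xy) = v_p(x) + v_p(y) = 1 + 1 = 2. (Direct check: xy = 67048 = 17^2 · (232).)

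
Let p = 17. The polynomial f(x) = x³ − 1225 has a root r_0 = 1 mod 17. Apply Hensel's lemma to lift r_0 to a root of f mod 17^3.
r_2 = 987 (mod 4913)

Hensel: r_{i+1} = r_i − f(r_i)/f′(r_i) mod 17^{i+2}, where f′(x) = 3x². Iterate:
  r_0 = 1 (mod 17)
  r_1 = 120 (mod 289)
  r_2 = 987 (mod 4913)
Final: r = 987 with f(r) ≡ 0 mod 17^3.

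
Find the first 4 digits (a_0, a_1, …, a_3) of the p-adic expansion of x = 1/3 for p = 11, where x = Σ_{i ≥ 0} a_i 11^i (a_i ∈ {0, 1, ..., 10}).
(a_0, …, a_3) = (4, 7, 3, 7)

v_11(1/3) = 0 (numerator and denominator both coprime to 11), so x ∈ ℤ_11^×. Compute digits iteratively via a_i = x_i mod 11, x_{i+1} = (x_i − a_i)/11, with x_0 = x:
  x_0 = 1/3;  a_0 = 4;  x_1 = (x_0 − 4)/11 = -1/3
  x_1 = -1/3;  a_1 = 7;  x_2 = (x_1 − 7)/11 = -2/3
  x_2 = -2/3;  a_2 = 3;  x_3 = (x_2 − 3)/11 = -1/3
  x_3 = -1/3;  a_3 = 7;  x_4 = (x_3 − 7)/11 = -2/3
Digits: (4, 7, 3, 7).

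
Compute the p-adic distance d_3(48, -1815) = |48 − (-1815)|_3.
d_3(48, -1815) = 1/81

Step 1 — x − y = 48 − (-1815) = 1863. Step 2 — v_3(1863) = 4 (factor: 1863 = (3^4 · 23); the sign does not affect v_p). Step 3 — |x − y|_3 = 3^{-4} = 1/81.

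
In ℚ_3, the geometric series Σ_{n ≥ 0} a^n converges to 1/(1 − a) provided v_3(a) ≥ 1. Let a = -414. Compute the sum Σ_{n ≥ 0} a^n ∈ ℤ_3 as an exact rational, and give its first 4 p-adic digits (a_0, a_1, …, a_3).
Σ a^n = 1/(1 − a) = 1/415;  first 4 digits = (1, 0, 2, 2)

v_3(a) = 2 ≥ 1, so the series converges in ℤ_3 to 1/(1 − a) = 1/(1 − (-414)) = 1/415. Expand this rational in ℤ_3: compute digits iteratively via d_i = x_i mod 3, x_{i+1} = (x_i − d_i)/3. The first 4 digits are (1, 0, 2, 2).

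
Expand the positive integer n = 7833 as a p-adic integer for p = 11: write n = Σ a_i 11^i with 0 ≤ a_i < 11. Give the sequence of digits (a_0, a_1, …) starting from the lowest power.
(a_0, a_1, …) = (1, 8, 9, 5)

Repeated division by 11 gives the digits low-to-high: 7833 = 1 + 8·11^1 + 9·11^2 + 5·11^3. Digit sequence: (1, 8, 9, 5).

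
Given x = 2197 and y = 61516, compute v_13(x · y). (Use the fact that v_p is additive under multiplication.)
v_13(135150652) = 6

v_p(x) = 3 (factor: 2197 = 13^3 · 1); v_p(y) = 3 (factor: 61516 = 13^3 · 28). Additivity: v_p(xy) = v_p(x) + v_p(y) = 3 + 3 = 6. (Direct check: xy = 135150652 = 13^6 · (28).)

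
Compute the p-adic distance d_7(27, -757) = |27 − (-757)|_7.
d_7(27, -757) = 1/49

Step 1 — x − y = 27 − (-757) = 784. Step 2 — v_7(784) = 2 (factor: 784 = (7^2 · 16); the sign does not affect v_p). Step 3 — |x − y|_7 = 7^{-2} = 1/49.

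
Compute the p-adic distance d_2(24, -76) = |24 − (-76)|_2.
d_2(24, -76) = 1/4

Step 1 — x − y = 24 − (-76) = 100. Step 2 — v_2(100) = 2 (factor: 100 = (2^2 · 25); the sign does not affect v_p). Step 3 — |x − y|_2 = 2^{-2} = 1/4.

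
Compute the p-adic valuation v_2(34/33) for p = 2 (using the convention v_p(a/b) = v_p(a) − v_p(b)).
v_2(34/33) = 1

Factor powers of 2 from the numerator and denominator of the reduced fraction: 34 = 2^1 · 17 and 33 = 2^0 · 33. Apply v_p(a/b) = v_p(a) − v_p(b): v_2(34/33) = 1 − 0 = 1.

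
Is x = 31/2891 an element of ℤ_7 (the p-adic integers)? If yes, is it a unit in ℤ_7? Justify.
x ∉ ℤ_7 (v_7(x) = -2 < 0)

ℤ_7 = {x ∈ ℚ_7 : v_7(x) ≥ 0} and ℤ_7^× = {x ∈ ℤ_7 : v_7(x) = 0}. Here v_7(31/2891) = v_7(num) − v_7(den) = -2; compare against these criteria.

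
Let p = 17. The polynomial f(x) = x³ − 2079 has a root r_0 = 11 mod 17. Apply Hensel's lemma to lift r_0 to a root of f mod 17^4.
r_3 = 55720 (mod 83521)

Hensel: r_{i+1} = r_i − f(r_i)/f′(r_i) mod 17^{i+2}, where f′(x) = 3x². Iterate:
  r_0 = 11 (mod 17)
  r_1 = 232 (mod 289)
  r_2 = 1677 (mod 4913)
  r_3 = 55720 (mod 83521)
Final: r = 55720 with f(r) ≡ 0 mod 17^4.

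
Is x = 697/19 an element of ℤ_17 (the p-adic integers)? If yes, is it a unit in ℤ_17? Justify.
x ∈ ℤ_17 but not a unit; v_17(x) = 1 > 0

ℤ_17 = {x ∈ ℚ_17 : v_17(x) ≥ 0} and ℤ_17^× = {x ∈ ℤ_17 : v_17(x) = 0}. Here v_17(697/19) = v_17(num) − v_17(den) = 1; compare against these criteria.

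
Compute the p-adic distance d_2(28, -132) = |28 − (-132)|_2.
d_2(28, -132) = 1/32

Step 1 — x − y = 28 − (-132) = 160. Step 2 — v_2(160) = 5 (factor: 160 = (2^5 · 5); the sign does not affect v_p). Step 3 — |x − y|_2 = 2^{-5} = 1/32.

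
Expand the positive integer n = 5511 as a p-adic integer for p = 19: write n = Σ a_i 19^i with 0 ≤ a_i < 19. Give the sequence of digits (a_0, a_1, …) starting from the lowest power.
(a_0, a_1, …) = (1, 5, 15)

Repeated division by 19 gives the digits low-to-high: 5511 = 1 + 5·19^1 + 15·19^2. Digit sequence: (1, 5, 15).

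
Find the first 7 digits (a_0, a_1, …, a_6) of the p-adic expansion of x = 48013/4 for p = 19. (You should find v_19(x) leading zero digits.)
(a_0, …, a_6) = (0, 0, 0, 16, 4, 14, 4)

v_19(48013/4) = 3, so a_0 = ... = a_2 = 0. Factor out: x = 19^3 · u with u = 7/4 a unit in ℤ_19. Expand u iteratively via a_{v+i} = u_i mod 19, u_{i+1} = (u_i − a_{v+i})/19:
  u_0 = 7/4;  a_3 = 16;  u_1 = (u_0 − 16)/19 = -3/4
  u_1 = -3/4;  a_4 = 4;  u_2 = (u_1 − 4)/19 = -1/4
  u_2 = -1/4;  a_5 = 14;  u_3 = (u_2 − 14)/19 = -3/4
  u_3 = -3/4;  a_6 = 4;  u_4 = (u_3 − 4)/19 = -1/4
Digits: (0, 0, 0, 16, 4, 14, 4).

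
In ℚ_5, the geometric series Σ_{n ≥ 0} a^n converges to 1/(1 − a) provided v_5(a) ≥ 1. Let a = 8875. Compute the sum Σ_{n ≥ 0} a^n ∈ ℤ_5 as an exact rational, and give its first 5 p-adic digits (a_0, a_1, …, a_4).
Σ a^n = 1/(1 − a) = -1/8874;  first 5 digits = (1, 0, 0, 1, 4)

v_5(a) = 3 ≥ 1, so the series converges in ℤ_5 to 1/(1 − a) = 1/(1 − 8875) = -1/8874. Expand this rational in ℤ_5: compute digits iteratively via d_i = x_i mod 5, x_{i+1} = (x_i − d_i)/5. The first 5 digits are (1, 0, 0, 1, 4).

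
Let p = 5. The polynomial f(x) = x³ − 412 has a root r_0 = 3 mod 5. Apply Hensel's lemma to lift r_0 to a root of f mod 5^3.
r_2 = 83 (mod 125)

Hensel: r_{i+1} = r_i − f(r_i)/f′(r_i) mod 5^{i+2}, where f′(x) = 3x². Iterate:
  r_0 = 3 (mod 5)
  r_1 = 8 (mod 25)
  r_2 = 83 (mod 125)
Final: r = 83 with f(r) ≡ 0 mod 5^3.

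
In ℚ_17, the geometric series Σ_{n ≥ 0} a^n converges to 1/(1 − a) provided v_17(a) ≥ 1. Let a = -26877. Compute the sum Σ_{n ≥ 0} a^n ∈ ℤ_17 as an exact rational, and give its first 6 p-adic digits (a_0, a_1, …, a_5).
Σ a^n = 1/(1 − a) = 1/26878;  first 6 digits = (1, 0, 9, 11, 12, 15)

v_17(a) = 2 ≥ 1, so the series converges in ℤ_17 to 1/(1 − a) = 1/(1 − (-26877)) = 1/26878. Expand this rational in ℤ_17: compute digits iteratively via d_i = x_i mod 17, x_{i+1} = (x_i − d_i)/17. The first 6 digits are (1, 0, 9, 11, 12, 15).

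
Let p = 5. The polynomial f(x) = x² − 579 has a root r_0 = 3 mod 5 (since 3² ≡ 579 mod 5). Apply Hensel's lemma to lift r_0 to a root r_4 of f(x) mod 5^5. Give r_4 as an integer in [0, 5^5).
r_4 = 2823 (mod 3125)

Hensel's recurrence: r_{i+1} = r_i − f(r_i)·(f′(r_i))^{-1} mod 5^{i+2}, with f′(x) = 2x. Iterate:
  r_0 = 3 (mod 5)
  r_1 = 23 (mod 25)
  r_2 = 73 (mod 125)
  r_3 = 323 (mod 625)
  r_4 = 2823 (mod 3125)
Final: r_4 = 2823, and one checks f(r_4) ≡ 0 mod 5^5.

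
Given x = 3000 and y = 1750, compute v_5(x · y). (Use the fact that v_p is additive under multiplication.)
v_5(5250000) = 6

v_p(x) = 3 (factor: 3000 = 5^3 · 24); v_p(y) = 3 (factor: 1750 = 5^3 · 14). Additivity: v_p(xy) = v_p(x) + v_p(y) = 3 + 3 = 6. (Direct check: xy = 5250000 = 5^6 · (336).)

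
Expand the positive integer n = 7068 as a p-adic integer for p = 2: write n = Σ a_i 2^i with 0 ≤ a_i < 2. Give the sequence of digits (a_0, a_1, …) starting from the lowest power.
(a_0, a_1, …) = (0, 0, 1, 1, 1, 0, 0, 1, 1, 1, 0, 1, 1)

Repeated division by 2 gives the digits low-to-high: 7068 = 1·2^2 + 1·2^3 + 1·2^4 + 1·2^7 + 1·2^8 + 1·2^9 + 1·2^11 + 1·2^12. Digit sequence: (0, 0, 1, 1, 1, 0, 0, 1, 1, 1, 0, 1, 1).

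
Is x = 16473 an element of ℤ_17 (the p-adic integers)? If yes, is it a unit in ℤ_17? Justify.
x ∈ ℤ_17 but not a unit; v_17(x) = 2 > 0

ℤ_17 = {x ∈ ℚ_17 : v_17(x) ≥ 0} and ℤ_17^× = {x ∈ ℤ_17 : v_17(x) = 0}. Here v_17(16473) = v_17(num) − v_17(den) = 2; compare against these criteria.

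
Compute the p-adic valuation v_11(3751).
v_11(3751) = 2

v_11(n) is the largest exponent k such that 11^k divides n. Factor out: 3751 = 11^2 · 31. (Sign doesn't affect v_p.) So v_11(3751) = 2.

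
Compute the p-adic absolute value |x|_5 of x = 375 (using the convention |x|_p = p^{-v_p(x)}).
|375|_5 = 1/125

Step 1 — compute v_5(x) by factoring powers of 5 out of the numerator and denominator: v_5(375) = 3. Step 2 — apply |x|_p = p^{-v_p(x)} = 5^{-3} = 1/125.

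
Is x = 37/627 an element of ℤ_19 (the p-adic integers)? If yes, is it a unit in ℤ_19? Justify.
x ∉ ℤ_19 (v_19(x) = -1 < 0)

ℤ_19 = {x ∈ ℚ_19 : v_19(x) ≥ 0} and ℤ_19^× = {x ∈ ℤ_19 : v_19(x) = 0}. Here v_19(37/627) = v_19(num) − v_19(den) = -1; compare against these criteria.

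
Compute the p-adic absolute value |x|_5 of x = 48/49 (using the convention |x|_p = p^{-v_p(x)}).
|48/49|_5 = 1

Step 1 — compute v_5(x) by factoring powers of 5 out of the numerator and denominator: v_5(48/49) = 0. Step 2 — apply |x|_p = p^{-v_p(x)} = 5^{0} = 1.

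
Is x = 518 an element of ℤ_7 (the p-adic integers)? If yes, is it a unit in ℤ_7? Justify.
x ∈ ℤ_7 but not a unit; v_7(x) = 1 > 0

ℤ_7 = {x ∈ ℚ_7 : v_7(x) ≥ 0} and ℤ_7^× = {x ∈ ℤ_7 : v_7(x) = 0}. Here v_7(518) = v_7(num) − v_7(den) = 1; compare against these criteria.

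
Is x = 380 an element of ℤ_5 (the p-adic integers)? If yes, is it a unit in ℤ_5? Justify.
x ∈ ℤ_5 but not a unit; v_5(x) = 1 > 0

ℤ_5 = {x ∈ ℚ_5 : v_5(x) ≥ 0} and ℤ_5^× = {x ∈ ℤ_5 : v_5(x) = 0}. Here v_5(380) = v_5(num) − v_5(den) = 1; compare against these criteria.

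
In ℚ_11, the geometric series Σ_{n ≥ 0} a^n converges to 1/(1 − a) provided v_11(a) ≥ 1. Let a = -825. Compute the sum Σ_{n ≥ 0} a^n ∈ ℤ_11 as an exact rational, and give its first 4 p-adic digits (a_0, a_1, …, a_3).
Σ a^n = 1/(1 − a) = 1/826;  first 4 digits = (1, 2, 8, 1)

v_11(a) = 1 ≥ 1, so the series converges in ℤ_11 to 1/(1 − a) = 1/(1 − (-825)) = 1/826. Expand this rational in ℤ_11: compute digits iteratively via d_i = x_i mod 11, x_{i+1} = (x_i − d_i)/11. The first 4 digits are (1, 2, 8, 1).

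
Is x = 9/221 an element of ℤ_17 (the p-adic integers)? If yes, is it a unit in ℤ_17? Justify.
x ∉ ℤ_17 (v_17(x) = -1 < 0)

ℤ_17 = {x ∈ ℚ_17 : v_17(x) ≥ 0} and ℤ_17^× = {x ∈ ℤ_17 : v_17(x) = 0}. Here v_17(9/221) = v_17(num) − v_17(den) = -1; compare against these criteria.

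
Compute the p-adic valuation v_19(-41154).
v_19(-41154) = 3

v_19(n) is the largest exponent k such that 19^k divides n. Factor out: -41154 = -19^3 · 6. (Sign doesn't affect v_p.) So v_19(-41154) = 3.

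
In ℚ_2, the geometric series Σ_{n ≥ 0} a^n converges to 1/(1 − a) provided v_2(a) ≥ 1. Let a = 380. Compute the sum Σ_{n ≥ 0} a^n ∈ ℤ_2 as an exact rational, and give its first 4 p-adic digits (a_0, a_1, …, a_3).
Σ a^n = 1/(1 − a) = -1/379;  first 4 digits = (1, 0, 1, 1)

v_2(a) = 2 ≥ 1, so the series converges in ℤ_2 to 1/(1 − a) = 1/(1 − 380) = -1/379. Expand this rational in ℤ_2: compute digits iteratively via d_i = x_i mod 2, x_{i+1} = (x_i − d_i)/2. The first 4 digits are (1, 0, 1, 1).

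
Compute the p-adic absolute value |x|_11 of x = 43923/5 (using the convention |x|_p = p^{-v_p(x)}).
|43923/5|_11 = 1/14641

Step 1 — compute v_11(x) by factoring powers of 11 out of the numerator and denominator: v_11(43923/5) = 4. Step 2 — apply |x|_p = p^{-v_p(x)} = 11^{-4} = 1/14641.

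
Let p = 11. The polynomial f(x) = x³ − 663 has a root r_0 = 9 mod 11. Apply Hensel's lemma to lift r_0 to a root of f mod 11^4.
r_3 = 12769 (mod 14641)

Hensel: r_{i+1} = r_i − f(r_i)/f′(r_i) mod 11^{i+2}, where f′(x) = 3x². Iterate:
  r_0 = 9 (mod 11)
  r_1 = 64 (mod 121)
  r_2 = 790 (mod 1331)
  r_3 = 12769 (mod 14641)
Final: r = 12769 with f(r) ≡ 0 mod 11^4.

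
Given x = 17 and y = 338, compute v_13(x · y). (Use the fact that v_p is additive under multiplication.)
v_13(5746) = 2

v_p(x) = 0 (factor: 17 = 13^0 · 17); v_p(y) = 2 (factor: 338 = 13^2 · 2). Additivity: v_p(xy) = v_p(x) + v_p(y) = 0 + 2 = 2. (Direct check: xy = 5746 = 13^2 · (34).)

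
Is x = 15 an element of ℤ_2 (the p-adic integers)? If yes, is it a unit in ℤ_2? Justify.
x ∈ ℤ_2^× (unit); v_2(x) = 0

ℤ_2 = {x ∈ ℚ_2 : v_2(x) ≥ 0} and ℤ_2^× = {x ∈ ℤ_2 : v_2(x) = 0}. Here v_2(15) = v_2(num) − v_2(den) = 0; compare against these criteria.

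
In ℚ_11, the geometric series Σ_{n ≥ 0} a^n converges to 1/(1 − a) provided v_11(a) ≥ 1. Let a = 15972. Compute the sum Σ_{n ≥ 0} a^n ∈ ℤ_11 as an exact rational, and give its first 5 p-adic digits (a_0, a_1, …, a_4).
Σ a^n = 1/(1 − a) = -1/15971;  first 5 digits = (1, 0, 0, 1, 1)

v_11(a) = 3 ≥ 1, so the series converges in ℤ_11 to 1/(1 − a) = 1/(1 − 15972) = -1/15971. Expand this rational in ℤ_11: compute digits iteratively via d_i = x_i mod 11, x_{i+1} = (x_i − d_i)/11. The first 5 digits are (1, 0, 0, 1, 1).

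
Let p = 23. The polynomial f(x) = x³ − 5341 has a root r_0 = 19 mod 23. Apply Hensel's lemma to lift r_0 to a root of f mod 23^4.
r_3 = 100299 (mod 279841)

Hensel: r_{i+1} = r_i − f(r_i)/f′(r_i) mod 23^{i+2}, where f′(x) = 3x². Iterate:
  r_0 = 19 (mod 23)
  r_1 = 318 (mod 529)
  r_2 = 2963 (mod 12167)
  r_3 = 100299 (mod 279841)
Final: r = 100299 with f(r) ≡ 0 mod 23^4.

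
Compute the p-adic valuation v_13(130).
v_13(130) = 1

v_13(n) is the largest exponent k such that 13^k divides n. Factor out: 130 = 13^1 · 10. (Sign doesn't affect v_p.) So v_13(130) = 1.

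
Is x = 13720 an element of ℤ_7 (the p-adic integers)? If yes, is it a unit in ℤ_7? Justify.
x ∈ ℤ_7 but not a unit; v_7(x) = 3 > 0

ℤ_7 = {x ∈ ℚ_7 : v_7(x) ≥ 0} and ℤ_7^× = {x ∈ ℤ_7 : v_7(x) = 0}. Here v_7(13720) = v_7(num) − v_7(den) = 3; compare against these criteria.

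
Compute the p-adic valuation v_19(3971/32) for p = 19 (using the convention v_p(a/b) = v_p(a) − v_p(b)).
v_19(3971/32) = 2

Factor powers of 19 from the numerator and denominator of the reduced fraction: 3971 = 19^2 · 11 and 32 = 19^0 · 32. Apply v_p(a/b) = v_p(a) − v_p(b): v_19(3971/32) = 2 − 0 = 2.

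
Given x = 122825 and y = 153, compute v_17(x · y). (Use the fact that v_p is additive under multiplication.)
v_17(18792225) = 4

v_p(x) = 3 (factor: 122825 = 17^3 · 25); v_p(y) = 1 (factor: 153 = 17^1 · 9). Additivity: v_p(xy) = v_p(x) + v_p(y) = 3 + 1 = 4. (Direct check: xy = 18792225 = 17^4 · (225).)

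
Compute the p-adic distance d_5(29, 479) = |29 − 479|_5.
d_5(29, 479) = 1/25

Step 1 — x − y = 29 − 479 = -450. Step 2 — v_5(-450) = 2 (factor: -450 = −(5^2 · 18); the sign does not affect v_p). Step 3 — |x − y|_5 = 5^{-2} = 1/25.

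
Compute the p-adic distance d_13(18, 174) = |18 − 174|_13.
d_13(18, 174) = 1/13

Step 1 — x − y = 18 − 174 = -156. Step 2 — v_13(-156) = 1 (factor: -156 = −(13^1 · 12); the sign does not affect v_p). Step 3 — |x − y|_13 = 13^{-1} = 1/13.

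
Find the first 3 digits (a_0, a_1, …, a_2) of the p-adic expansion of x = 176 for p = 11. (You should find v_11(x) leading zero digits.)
(a_0, …, a_2) = (0, 5, 1)

v_11(176) = 1, so a_0 = ... = a_0 = 0. Factor out: x = 11^1 · u with u = 16 a unit in ℤ_11. Expand u iteratively via a_{v+i} = u_i mod 11, u_{i+1} = (u_i − a_{v+i})/11:
  u_0 = 16;  a_1 = 5;  u_1 = (u_0 − 5)/11 = 1
  u_1 = 1;  a_2 = 1;  u_2 = (u_1 − 1)/11 = 0
Digits: (0, 5, 1).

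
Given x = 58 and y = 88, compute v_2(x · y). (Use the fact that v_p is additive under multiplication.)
v_2(5104) = 4

v_p(x) = 1 (factor: 58 = 2^1 · 29); v_p(y) = 3 (factor: 88 = 2^3 · 11). Additivity: v_p(xy) = v_p(x) + v_p(y) = 1 + 3 = 4. (Direct check: xy = 5104 = 2^4 · (319).)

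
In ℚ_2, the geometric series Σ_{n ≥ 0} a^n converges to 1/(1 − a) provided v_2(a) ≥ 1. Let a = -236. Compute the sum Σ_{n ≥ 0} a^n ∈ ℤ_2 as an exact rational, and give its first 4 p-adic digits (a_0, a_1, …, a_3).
Σ a^n = 1/(1 − a) = 1/237;  first 4 digits = (1, 0, 1, 0)

v_2(a) = 2 ≥ 1, so the series converges in ℤ_2 to 1/(1 − a) = 1/(1 − (-236)) = 1/237. Expand this rational in ℤ_2: compute digits iteratively via d_i = x_i mod 2, x_{i+1} = (x_i − d_i)/2. The first 4 digits are (1, 0, 1, 0).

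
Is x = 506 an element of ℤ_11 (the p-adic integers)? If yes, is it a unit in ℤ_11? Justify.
x ∈ ℤ_11 but not a unit; v_11(x) = 1 > 0

ℤ_11 = {x ∈ ℚ_11 : v_11(x) ≥ 0} and ℤ_11^× = {x ∈ ℤ_11 : v_11(x) = 0}. Here v_11(506) = v_11(num) − v_11(den) = 1; compare against these criteria.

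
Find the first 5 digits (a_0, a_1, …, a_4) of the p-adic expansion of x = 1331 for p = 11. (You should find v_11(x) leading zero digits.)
(a_0, …, a_4) = (0, 0, 0, 1, 0)

v_11(1331) = 3, so a_0 = ... = a_2 = 0. Factor out: x = 11^3 · u with u = 1 a unit in ℤ_11. Expand u iteratively via a_{v+i} = u_i mod 11, u_{i+1} = (u_i − a_{v+i})/11:
  u_0 = 1;  a_3 = 1;  u_1 = (u_0 − 1)/11 = 0
  u_1 = 0;  a_4 = 0;  u_2 = (u_1 − 0)/11 = 0
Digits: (0, 0, 0, 1, 0).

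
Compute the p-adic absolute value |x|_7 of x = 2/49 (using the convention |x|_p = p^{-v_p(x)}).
|2/49|_7 = 49

Step 1 — compute v_7(x) by factoring powers of 7 out of the numerator and denominator: v_7(2/49) = -2. Step 2 — apply |x|_p = p^{-v_p(x)} = 7^{2} = 49.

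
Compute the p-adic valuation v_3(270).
v_3(270) = 3

v_3(n) is the largest exponent k such that 3^k divides n. Factor out: 270 = 3^3 · 10. (Sign doesn't affect v_p.) So v_3(270) = 3.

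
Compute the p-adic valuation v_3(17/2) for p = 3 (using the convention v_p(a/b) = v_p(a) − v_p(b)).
v_3(17/2) = 0

Factor powers of 3 from the numerator and denominator of the reduced fraction: 17 = 3^0 · 17 and 2 = 3^0 · 2. Apply v_p(a/b) = v_p(a) − v_p(b): v_3(17/2) = 0 − 0 = 0.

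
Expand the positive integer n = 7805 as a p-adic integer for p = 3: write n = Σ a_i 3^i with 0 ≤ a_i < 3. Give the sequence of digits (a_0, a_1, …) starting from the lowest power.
(a_0, a_1, …) = (2, 0, 0, 1, 0, 2, 1, 0, 1)

Repeated division by 3 gives the digits low-to-high: 7805 = 2 + 1·3^3 + 2·3^5 + 1·3^6 + 1·3^8. Digit sequence: (2, 0, 0, 1, 0, 2, 1, 0, 1).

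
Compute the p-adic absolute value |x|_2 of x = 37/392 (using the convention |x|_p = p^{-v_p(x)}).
|37/392|_2 = 8

Step 1 — compute v_2(x) by factoring powers of 2 out of the numerator and denominator: v_2(37/392) = -3. Step 2 — apply |x|_p = p^{-v_p(x)} = 2^{3} = 8.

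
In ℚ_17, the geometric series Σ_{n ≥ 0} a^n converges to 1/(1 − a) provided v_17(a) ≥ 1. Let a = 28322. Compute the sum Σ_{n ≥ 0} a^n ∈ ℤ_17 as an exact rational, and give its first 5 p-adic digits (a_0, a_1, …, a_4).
Σ a^n = 1/(1 − a) = -1/28321;  first 5 digits = (1, 0, 13, 5, 16)

v_17(a) = 2 ≥ 1, so the series converges in ℤ_17 to 1/(1 − a) = 1/(1 − 28322) = -1/28321. Expand this rational in ℤ_17: compute digits iteratively via d_i = x_i mod 17, x_{i+1} = (x_i − d_i)/17. The first 5 digits are (1, 0, 13, 5, 16).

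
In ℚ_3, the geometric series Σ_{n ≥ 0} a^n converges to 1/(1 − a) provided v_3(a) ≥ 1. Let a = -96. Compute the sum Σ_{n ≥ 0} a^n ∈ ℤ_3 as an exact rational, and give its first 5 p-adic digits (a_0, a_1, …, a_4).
Σ a^n = 1/(1 − a) = 1/97;  first 5 digits = (1, 1, 2, 2, 2)

v_3(a) = 1 ≥ 1, so the series converges in ℤ_3 to 1/(1 − a) = 1/(1 − (-96)) = 1/97. Expand this rational in ℤ_3: compute digits iteratively via d_i = x_i mod 3, x_{i+1} = (x_i − d_i)/3. The first 5 digits are (1, 1, 2, 2, 2).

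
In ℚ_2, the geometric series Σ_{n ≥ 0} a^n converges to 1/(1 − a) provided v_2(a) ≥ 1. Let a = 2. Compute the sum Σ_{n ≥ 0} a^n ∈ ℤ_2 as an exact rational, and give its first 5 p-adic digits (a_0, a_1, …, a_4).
Σ a^n = 1/(1 − a) = -1;  first 5 digits = (1, 1, 1, 1, 1)

v_2(a) = 1 ≥ 1, so the series converges in ℤ_2 to 1/(1 − a) = 1/(1 − 2) = -1. Expand this rational in ℤ_2: compute digits iteratively via d_i = x_i mod 2, x_{i+1} = (x_i − d_i)/2. The first 5 digits are (1, 1, 1, 1, 1).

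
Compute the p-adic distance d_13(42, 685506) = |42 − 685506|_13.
d_13(42, 685506) = 1/28561

Step 1 — x − y = 42 − 685506 = -685464. Step 2 — v_13(-685464) = 4 (factor: -685464 = −(13^4 · 24); the sign does not affect v_p). Step 3 — |x − y|_13 = 13^{-4} = 1/28561.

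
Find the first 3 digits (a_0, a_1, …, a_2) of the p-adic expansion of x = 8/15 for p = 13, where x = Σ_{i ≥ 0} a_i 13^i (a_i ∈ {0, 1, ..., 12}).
(a_0, …, a_2) = (4, 11, 0)

v_13(8/15) = 0 (numerator and denominator both coprime to 13), so x ∈ ℤ_13^×. Compute digits iteratively via a_i = x_i mod 13, x_{i+1} = (x_i − a_i)/13, with x_0 = x:
  x_0 = 8/15;  a_0 = 4;  x_1 = (x_0 − 4)/13 = -4/15
  x_1 = -4/15;  a_1 = 11;  x_2 = (x_1 − 11)/13 = -13/15
  x_2 = -13/15;  a_2 = 0;  x_3 = (x_2 − 0)/13 = -1/15
Digits: (4, 11, 0).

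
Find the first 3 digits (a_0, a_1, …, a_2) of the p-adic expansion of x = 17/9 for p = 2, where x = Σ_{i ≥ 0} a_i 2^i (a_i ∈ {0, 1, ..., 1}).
(a_0, …, a_2) = (1, 0, 0)

v_2(17/9) = 0 (numerator and denominator both coprime to 2), so x ∈ ℤ_2^×. Compute digits iteratively via a_i = x_i mod 2, x_{i+1} = (x_i − a_i)/2, with x_0 = x:
  x_0 = 17/9;  a_0 = 1;  x_1 = (x_0 − 1)/2 = 4/9
  x_1 = 4/9;  a_1 = 0;  x_2 = (x_1 − 0)/2 = 2/9
  x_2 = 2/9;  a_2 = 0;  x_3 = (x_2 − 0)/2 = 1/9
Digits: (1, 0, 0).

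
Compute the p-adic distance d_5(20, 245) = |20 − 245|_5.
d_5(20, 245) = 1/25

Step 1 — x − y = 20 − 245 = -225. Step 2 — v_5(-225) = 2 (factor: -225 = −(5^2 · 9); the sign does not affect v_p). Step 3 — |x − y|_5 = 5^{-2} = 1/25.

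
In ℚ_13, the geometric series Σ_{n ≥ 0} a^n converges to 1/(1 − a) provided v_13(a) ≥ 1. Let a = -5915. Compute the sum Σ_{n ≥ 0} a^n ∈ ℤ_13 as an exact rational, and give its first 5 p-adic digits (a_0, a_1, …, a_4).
Σ a^n = 1/(1 − a) = 1/5916;  first 5 digits = (1, 0, 4, 10, 2)

v_13(a) = 2 ≥ 1, so the series converges in ℤ_13 to 1/(1 − a) = 1/(1 − (-5915)) = 1/5916. Expand this rational in ℤ_13: compute digits iteratively via d_i = x_i mod 13, x_{i+1} = (x_i − d_i)/13. The first 5 digits are (1, 0, 4, 10, 2).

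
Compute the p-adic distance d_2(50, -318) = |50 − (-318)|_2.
d_2(50, -318) = 1/16

Step 1 — x − y = 50 − (-318) = 368. Step 2 — v_2(368) = 4 (factor: 368 = (2^4 · 23); the sign does not affect v_p). Step 3 — |x − y|_2 = 2^{-4} = 1/16.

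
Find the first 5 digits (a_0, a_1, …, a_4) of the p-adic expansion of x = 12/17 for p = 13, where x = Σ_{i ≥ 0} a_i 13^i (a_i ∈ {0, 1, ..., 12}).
(a_0, …, a_4) = (3, 9, 10, 3, 2)

v_13(12/17) = 0 (numerator and denominator both coprime to 13), so x ∈ ℤ_13^×. Compute digits iteratively via a_i = x_i mod 13, x_{i+1} = (x_i − a_i)/13, with x_0 = x:
  x_0 = 12/17;  a_0 = 3;  x_1 = (x_0 − 3)/13 = -3/17
  x_1 = -3/17;  a_1 = 9;  x_2 = (x_1 − 9)/13 = -12/17
  x_2 = -12/17;  a_2 = 10;  x_3 = (x_2 − 10)/13 = -14/17
  x_3 = -14/17;  a_3 = 3;  x_4 = (x_3 − 3)/13 = -5/17
  x_4 = -5/17;  a_4 = 2;  x_5 = (x_4 − 2)/13 = -3/17
Digits: (3, 9, 10, 3, 2).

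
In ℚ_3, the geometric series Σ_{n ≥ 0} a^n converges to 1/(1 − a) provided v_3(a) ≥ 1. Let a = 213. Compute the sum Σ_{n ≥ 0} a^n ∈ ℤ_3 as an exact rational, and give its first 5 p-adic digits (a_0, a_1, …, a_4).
Σ a^n = 1/(1 − a) = -1/212;  first 5 digits = (1, 2, 0, 1, 2)

v_3(a) = 1 ≥ 1, so the series converges in ℤ_3 to 1/(1 − a) = 1/(1 − 213) = -1/212. Expand this rational in ℤ_3: compute digits iteratively via d_i = x_i mod 3, x_{i+1} = (x_i − d_i)/3. The first 5 digits are (1, 2, 0, 1, 2).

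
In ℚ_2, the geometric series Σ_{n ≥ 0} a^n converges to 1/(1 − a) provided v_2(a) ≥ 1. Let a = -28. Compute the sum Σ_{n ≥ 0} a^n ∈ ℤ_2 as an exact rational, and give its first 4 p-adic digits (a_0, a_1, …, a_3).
Σ a^n = 1/(1 − a) = 1/29;  first 4 digits = (1, 0, 1, 0)

v_2(a) = 2 ≥ 1, so the series converges in ℤ_2 to 1/(1 − a) = 1/(1 − (-28)) = 1/29. Expand this rational in ℤ_2: compute digits iteratively via d_i = x_i mod 2, x_{i+1} = (x_i − d_i)/2. The first 4 digits are (1, 0, 1, 0).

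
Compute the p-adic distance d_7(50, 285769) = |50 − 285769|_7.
d_7(50, 285769) = 1/16807

Step 1 — x − y = 50 − 285769 = -285719. Step 2 — v_7(-285719) = 5 (factor: -285719 = −(7^5 · 17); the sign does not affect v_p). Step 3 — |x − y|_7 = 7^{-5} = 1/16807.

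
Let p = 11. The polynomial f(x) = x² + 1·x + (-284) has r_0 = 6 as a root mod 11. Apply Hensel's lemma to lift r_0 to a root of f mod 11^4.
r_3 = 6782 (mod 14641)

Hensel: r_{i+1} = r_i − f(r_i)·(f′(r_i))^{-1} mod 11^{i+2}, f′(x) = 2x + 1. Iterate:
  r_0 = 6 (mod 11)
  r_1 = 6 (mod 121)
  r_2 = 127 (mod 1331)
  r_3 = 6782 (mod 14641)
Final: r = 6782 satisfies f(r) ≡ 0 mod 11^4.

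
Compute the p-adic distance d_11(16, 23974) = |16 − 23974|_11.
d_11(16, 23974) = 1/1331

Step 1 — x − y = 16 − 23974 = -23958. Step 2 — v_11(-23958) = 3 (factor: -23958 = −(11^3 · 18); the sign does not affect v_p). Step 3 — |x − y|_11 = 11^{-3} = 1/1331.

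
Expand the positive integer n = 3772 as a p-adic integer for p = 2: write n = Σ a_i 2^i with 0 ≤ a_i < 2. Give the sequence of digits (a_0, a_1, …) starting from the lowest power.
(a_0, a_1, …) = (0, 0, 1, 1, 1, 1, 0, 1, 0, 1, 1, 1)

Repeated division by 2 gives the digits low-to-high: 3772 = 1·2^2 + 1·2^3 + 1·2^4 + 1·2^5 + 1·2^7 + 1·2^9 + 1·2^10 + 1·2^11. Digit sequence: (0, 0, 1, 1, 1, 1, 0, 1, 0, 1, 1, 1).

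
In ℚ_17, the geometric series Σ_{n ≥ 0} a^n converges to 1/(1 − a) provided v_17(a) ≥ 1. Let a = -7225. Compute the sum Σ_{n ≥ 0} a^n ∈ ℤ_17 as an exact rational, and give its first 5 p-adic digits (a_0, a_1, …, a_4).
Σ a^n = 1/(1 − a) = 1/7226;  first 5 digits = (1, 0, 9, 15, 12)

v_17(a) = 2 ≥ 1, so the series converges in ℤ_17 to 1/(1 − a) = 1/(1 − (-7225)) = 1/7226. Expand this rational in ℤ_17: compute digits iteratively via d_i = x_i mod 17, x_{i+1} = (x_i − d_i)/17. The first 5 digits are (1, 0, 9, 15, 12).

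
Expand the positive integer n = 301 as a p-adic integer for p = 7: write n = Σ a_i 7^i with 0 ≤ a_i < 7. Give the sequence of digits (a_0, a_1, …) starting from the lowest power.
(a_0, a_1, …) = (0, 1, 6)

Repeated division by 7 gives the digits low-to-high: 301 = 1·7^1 + 6·7^2. Digit sequence: (0, 1, 6).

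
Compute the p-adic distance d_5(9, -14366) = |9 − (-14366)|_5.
d_5(9, -14366) = 1/625

Step 1 — x − y = 9 − (-14366) = 14375. Step 2 — v_5(14375) = 4 (factor: 14375 = (5^4 · 23); the sign does not affect v_p). Step 3 — |x − y|_5 = 5^{-4} = 1/625.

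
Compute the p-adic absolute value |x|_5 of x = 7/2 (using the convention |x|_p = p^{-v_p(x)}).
|7/2|_5 = 1

Step 1 — compute v_5(x) by factoring powers of 5 out of the numerator and denominator: v_5(7/2) = 0. Step 2 — apply |x|_p = p^{-v_p(x)} = 5^{0} = 1.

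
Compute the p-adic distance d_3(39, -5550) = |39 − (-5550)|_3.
d_3(39, -5550) = 1/243

Step 1 — x − y = 39 − (-5550) = 5589. Step 2 — v_3(5589) = 5 (factor: 5589 = (3^5 · 23); the sign does not affect v_p). Step 3 — |x − y|_3 = 3^{-5} = 1/243.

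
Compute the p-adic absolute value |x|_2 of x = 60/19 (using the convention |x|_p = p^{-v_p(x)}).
|60/19|_2 = 1/4

Step 1 — compute v_2(x) by factoring powers of 2 out of the numerator and denominator: v_2(60/19) = 2. Step 2 — apply |x|_p = p^{-v_p(x)} = 2^{-2} = 1/4.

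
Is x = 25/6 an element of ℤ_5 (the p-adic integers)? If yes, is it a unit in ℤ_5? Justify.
x ∈ ℤ_5 but not a unit; v_5(x) = 2 > 0

ℤ_5 = {x ∈ ℚ_5 : v_5(x) ≥ 0} and ℤ_5^× = {x ∈ ℤ_5 : v_5(x) = 0}. Here v_5(25/6) = v_5(num) − v_5(den) = 2; compare against these criteria.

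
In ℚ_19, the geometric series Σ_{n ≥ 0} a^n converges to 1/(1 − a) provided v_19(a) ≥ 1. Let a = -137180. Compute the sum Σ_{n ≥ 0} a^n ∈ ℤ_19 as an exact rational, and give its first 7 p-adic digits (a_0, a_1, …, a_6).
Σ a^n = 1/(1 − a) = 1/137181;  first 7 digits = (1, 0, 0, 18, 17, 18, 0)

v_19(a) = 3 ≥ 1, so the series converges in ℤ_19 to 1/(1 − a) = 1/(1 − (-137180)) = 1/137181. Expand this rational in ℤ_19: compute digits iteratively via d_i = x_i mod 19, x_{i+1} = (x_i − d_i)/19. The first 7 digits are (1, 0, 0, 18, 17, 18, 0).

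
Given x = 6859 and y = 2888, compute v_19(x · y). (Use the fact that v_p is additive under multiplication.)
v_19(19808792) = 5

v_p(x) = 3 (factor: 6859 = 19^3 · 1); v_p(y) = 2 (factor: 2888 = 19^2 · 8). Additivity: v_p(xy) = v_p(x) + v_p(y) = 3 + 2 = 5. (Direct check: xy = 19808792 = 19^5 · (8).)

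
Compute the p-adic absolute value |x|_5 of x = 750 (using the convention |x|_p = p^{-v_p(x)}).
|750|_5 = 1/125

Step 1 — compute v_5(x) by factoring powers of 5 out of the numerator and denominator: v_5(750) = 3. Step 2 — apply |x|_p = p^{-v_p(x)} = 5^{-3} = 1/125.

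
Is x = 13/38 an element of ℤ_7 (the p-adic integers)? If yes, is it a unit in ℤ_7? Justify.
x ∈ ℤ_7^× (unit); v_7(x) = 0

ℤ_7 = {x ∈ ℚ_7 : v_7(x) ≥ 0} and ℤ_7^× = {x ∈ ℤ_7 : v_7(x) = 0}. Here v_7(13/38) = v_7(num) − v_7(den) = 0; compare against these criteria.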